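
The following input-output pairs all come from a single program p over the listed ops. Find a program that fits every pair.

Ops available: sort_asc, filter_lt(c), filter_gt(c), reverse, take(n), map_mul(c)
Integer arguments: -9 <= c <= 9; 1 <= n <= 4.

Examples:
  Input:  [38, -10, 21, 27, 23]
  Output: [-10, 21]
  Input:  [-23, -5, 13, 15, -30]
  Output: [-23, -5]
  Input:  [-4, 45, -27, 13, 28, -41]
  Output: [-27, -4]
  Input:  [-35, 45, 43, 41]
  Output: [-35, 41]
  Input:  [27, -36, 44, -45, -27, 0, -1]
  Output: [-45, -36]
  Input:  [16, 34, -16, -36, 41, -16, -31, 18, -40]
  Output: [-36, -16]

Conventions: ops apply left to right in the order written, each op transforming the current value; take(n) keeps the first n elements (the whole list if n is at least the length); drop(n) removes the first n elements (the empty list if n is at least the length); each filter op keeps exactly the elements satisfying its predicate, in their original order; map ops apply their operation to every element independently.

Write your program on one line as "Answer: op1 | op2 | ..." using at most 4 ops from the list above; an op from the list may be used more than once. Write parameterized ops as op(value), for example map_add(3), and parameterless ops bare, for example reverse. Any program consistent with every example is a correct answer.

take(4) | reverse | sort_asc | take(2)

Check, running the answer program on each example:
  [38, -10, 21, 27, 23] -> [38, -10, 21, 27] -> [27, 21, -10, 38] -> [-10, 21, 27, 38] -> [-10, 21]
  [-23, -5, 13, 15, -30] -> [-23, -5, 13, 15] -> [15, 13, -5, -23] -> [-23, -5, 13, 15] -> [-23, -5]
  [-4, 45, -27, 13, 28, -41] -> [-4, 45, -27, 13] -> [13, -27, 45, -4] -> [-27, -4, 13, 45] -> [-27, -4]
  [-35, 45, 43, 41] -> [-35, 45, 43, 41] -> [41, 43, 45, -35] -> [-35, 41, 43, 45] -> [-35, 41]
  [27, -36, 44, -45, -27, 0, -1] -> [27, -36, 44, -45] -> [-45, 44, -36, 27] -> [-45, -36, 27, 44] -> [-45, -36]
  [16, 34, -16, -36, 41, -16, -31, 18, -40] -> [16, 34, -16, -36] -> [-36, -16, 34, 16] -> [-36, -16, 16, 34] -> [-36, -16]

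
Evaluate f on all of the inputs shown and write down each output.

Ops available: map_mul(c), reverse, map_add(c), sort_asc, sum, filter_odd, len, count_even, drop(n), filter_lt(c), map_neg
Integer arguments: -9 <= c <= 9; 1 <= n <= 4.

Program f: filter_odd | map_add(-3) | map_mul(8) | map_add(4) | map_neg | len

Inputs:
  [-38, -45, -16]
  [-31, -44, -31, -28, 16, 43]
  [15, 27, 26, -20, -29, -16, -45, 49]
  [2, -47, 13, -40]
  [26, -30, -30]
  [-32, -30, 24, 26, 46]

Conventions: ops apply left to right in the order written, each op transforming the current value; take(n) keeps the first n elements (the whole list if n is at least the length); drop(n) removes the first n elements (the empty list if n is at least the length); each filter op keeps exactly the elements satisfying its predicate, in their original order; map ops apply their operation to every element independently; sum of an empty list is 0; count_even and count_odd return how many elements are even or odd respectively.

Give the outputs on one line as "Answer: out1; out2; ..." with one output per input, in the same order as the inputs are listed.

1; 3; 5; 2; 0; 0

Execution, op by op:
  [-38, -45, -16] -> [-45] -> [-48] -> [-384] -> [-380] -> [380] -> 1
  [-31, -44, -31, -28, 16, 43] -> [-31, -31, 43] -> [-34, -34, 40] -> [-272, -272, 320] -> [-268, -268, 324] -> [268, 268, -324] -> 3
  [15, 27, 26, -20, -29, -16, -45, 49] -> [15, 27, -29, -45, 49] -> [12, 24, -32, -48, 46] -> [96, 192, -256, -384, 368] -> [100, 196, -252, -380, 372] -> [-100, -196, 252, 380, -372] -> 5
  [2, -47, 13, -40] -> [-47, 13] -> [-50, 10] -> [-400, 80] -> [-396, 84] -> [396, -84] -> 2
  [26, -30, -30] -> [] -> [] -> [] -> [] -> [] -> 0
  [-32, -30, 24, 26, 46] -> [] -> [] -> [] -> [] -> [] -> 0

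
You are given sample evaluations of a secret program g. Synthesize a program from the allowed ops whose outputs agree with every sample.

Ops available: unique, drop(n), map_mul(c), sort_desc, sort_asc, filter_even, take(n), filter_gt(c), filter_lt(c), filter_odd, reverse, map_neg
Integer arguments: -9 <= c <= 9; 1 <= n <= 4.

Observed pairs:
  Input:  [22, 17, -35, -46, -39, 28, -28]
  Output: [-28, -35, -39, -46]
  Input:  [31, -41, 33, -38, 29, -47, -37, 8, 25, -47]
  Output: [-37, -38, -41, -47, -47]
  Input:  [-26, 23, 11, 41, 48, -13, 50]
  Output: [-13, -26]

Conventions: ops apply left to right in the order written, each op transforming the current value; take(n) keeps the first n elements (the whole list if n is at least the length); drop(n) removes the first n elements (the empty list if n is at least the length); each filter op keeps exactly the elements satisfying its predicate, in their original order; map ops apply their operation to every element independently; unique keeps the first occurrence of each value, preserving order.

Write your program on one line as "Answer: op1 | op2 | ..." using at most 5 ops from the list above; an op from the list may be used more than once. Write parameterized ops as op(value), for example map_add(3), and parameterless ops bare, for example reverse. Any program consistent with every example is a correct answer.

map_neg | sort_asc | filter_gt(3) | map_neg

Check, running the answer program on each example:
  [22, 17, -35, -46, -39, 28, -28] -> [-22, -17, 35, 46, 39, -28, 28] -> [-28, -22, -17, 28, 35, 39, 46] -> [28, 35, 39, 46] -> [-28, -35, -39, -46]
  [31, -41, 33, -38, 29, -47, -37, 8, 25, -47] -> [-31, 41, -33, 38, -29, 47, 37, -8, -25, 47] -> [-33, -31, -29, -25, -8, 37, 38, 41, 47, 47] -> [37, 38, 41, 47, 47] -> [-37, -38, -41, -47, -47]
  [-26, 23, 11, 41, 48, -13, 50] -> [26, -23, -11, -41, -48, 13, -50] -> [-50, -48, -41, -23, -11, 13, 26] -> [13, 26] -> [-13, -26]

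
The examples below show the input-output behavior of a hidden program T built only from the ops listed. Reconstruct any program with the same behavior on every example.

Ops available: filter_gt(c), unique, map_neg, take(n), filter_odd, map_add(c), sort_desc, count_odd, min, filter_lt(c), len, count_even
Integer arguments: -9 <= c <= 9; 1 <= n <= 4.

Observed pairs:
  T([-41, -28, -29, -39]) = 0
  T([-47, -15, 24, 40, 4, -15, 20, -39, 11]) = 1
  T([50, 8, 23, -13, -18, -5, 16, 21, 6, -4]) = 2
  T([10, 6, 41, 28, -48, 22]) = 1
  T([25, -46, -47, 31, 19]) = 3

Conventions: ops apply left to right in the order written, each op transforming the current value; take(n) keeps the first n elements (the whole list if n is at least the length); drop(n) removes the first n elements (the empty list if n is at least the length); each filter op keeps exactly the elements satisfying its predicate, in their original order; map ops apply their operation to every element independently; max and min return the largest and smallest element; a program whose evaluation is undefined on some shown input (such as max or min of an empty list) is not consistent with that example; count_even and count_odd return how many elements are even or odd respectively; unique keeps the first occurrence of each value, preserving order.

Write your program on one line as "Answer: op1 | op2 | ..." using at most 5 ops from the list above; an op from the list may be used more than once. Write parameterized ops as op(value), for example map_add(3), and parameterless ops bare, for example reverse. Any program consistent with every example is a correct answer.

map_neg | filter_lt(-7) | filter_odd | len

Check, running the answer program on each example:
  [-41, -28, -29, -39] -> [41, 28, 29, 39] -> [] -> [] -> 0
  [-47, -15, 24, 40, 4, -15, 20, -39, 11] -> [47, 15, -24, -40, -4, 15, -20, 39, -11] -> [-24, -40, -20, -11] -> [-11] -> 1
  [50, 8, 23, -13, -18, -5, 16, 21, 6, -4] -> [-50, -8, -23, 13, 18, 5, -16, -21, -6, 4] -> [-50, -8, -23, -16, -21] -> [-23, -21] -> 2
  [10, 6, 41, 28, -48, 22] -> [-10, -6, -41, -28, 48, -22] -> [-10, -41, -28, -22] -> [-41] -> 1
  [25, -46, -47, 31, 19] -> [-25, 46, 47, -31, -19] -> [-25, -31, -19] -> [-25, -31, -19] -> 3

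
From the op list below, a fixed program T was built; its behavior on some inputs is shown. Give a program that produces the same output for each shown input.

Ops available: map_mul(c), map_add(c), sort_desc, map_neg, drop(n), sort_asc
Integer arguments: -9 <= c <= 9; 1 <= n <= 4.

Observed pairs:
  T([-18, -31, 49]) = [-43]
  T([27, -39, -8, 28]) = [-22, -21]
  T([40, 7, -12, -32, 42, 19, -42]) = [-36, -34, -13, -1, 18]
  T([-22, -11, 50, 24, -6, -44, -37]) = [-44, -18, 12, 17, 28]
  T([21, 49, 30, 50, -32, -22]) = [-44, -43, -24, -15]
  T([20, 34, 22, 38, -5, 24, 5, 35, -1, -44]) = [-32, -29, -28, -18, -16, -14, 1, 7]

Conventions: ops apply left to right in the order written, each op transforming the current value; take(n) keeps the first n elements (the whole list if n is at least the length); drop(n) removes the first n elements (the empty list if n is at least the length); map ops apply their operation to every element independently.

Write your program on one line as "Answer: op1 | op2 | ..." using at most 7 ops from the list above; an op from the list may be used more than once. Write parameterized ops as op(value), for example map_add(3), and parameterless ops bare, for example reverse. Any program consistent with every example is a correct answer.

sort_desc | sort_asc | map_add(-6) | map_neg | drop(2) | sort_asc

Check, running the answer program on each example:
  [-18, -31, 49] -> [49, -18, -31] -> [-31, -18, 49] -> [-37, -24, 43] -> [37, 24, -43] -> [-43] -> [-43]
  [27, -39, -8, 28] -> [28, 27, -8, -39] -> [-39, -8, 27, 28] -> [-45, -14, 21, 22] -> [45, 14, -21, -22] -> [-21, -22] -> [-22, -21]
  [40, 7, -12, -32, 42, 19, -42] -> [42, 40, 19, 7, -12, -32, -42] -> [-42, -32, -12, 7, 19, 40, 42] -> [-48, -38, -18, 1, 13, 34, 36] -> [48, 38, 18, -1, -13, -34, -36] -> [18, -1, -13, -34, -36] -> [-36, -34, -13, -1, 18]
  [-22, -11, 50, 24, -6, -44, -37] -> [50, 24, -6, -11, -22, -37, -44] -> [-44, -37, -22, -11, -6, 24, 50] -> [-50, -43, -28, -17, -12, 18, 44] -> [50, 43, 28, 17, 12, -18, -44] -> [28, 17, 12, -18, -44] -> [-44, -18, 12, 17, 28]
  [21, 49, 30, 50, -32, -22] -> [50, 49, 30, 21, -22, -32] -> [-32, -22, 21, 30, 49, 50] -> [-38, -28, 15, 24, 43, 44] -> [38, 28, -15, -24, -43, -44] -> [-15, -24, -43, -44] -> [-44, -43, -24, -15]
  [20, 34, 22, 38, -5, 24, 5, 35, -1, -44] -> [38, 35, 34, 24, 22, 20, 5, -1, -5, -44] -> [-44, -5, -1, 5, 20, 22, 24, 34, 35, 38] -> [-50, -11, -7, -1, 14, 16, 18, 28, 29, 32] -> [50, 11, 7, 1, -14, -16, -18, -28, -29, -32] -> [7, 1, -14, -16, -18, -28, -29, -32] -> [-32, -29, -28, -18, -16, -14, 1, 7]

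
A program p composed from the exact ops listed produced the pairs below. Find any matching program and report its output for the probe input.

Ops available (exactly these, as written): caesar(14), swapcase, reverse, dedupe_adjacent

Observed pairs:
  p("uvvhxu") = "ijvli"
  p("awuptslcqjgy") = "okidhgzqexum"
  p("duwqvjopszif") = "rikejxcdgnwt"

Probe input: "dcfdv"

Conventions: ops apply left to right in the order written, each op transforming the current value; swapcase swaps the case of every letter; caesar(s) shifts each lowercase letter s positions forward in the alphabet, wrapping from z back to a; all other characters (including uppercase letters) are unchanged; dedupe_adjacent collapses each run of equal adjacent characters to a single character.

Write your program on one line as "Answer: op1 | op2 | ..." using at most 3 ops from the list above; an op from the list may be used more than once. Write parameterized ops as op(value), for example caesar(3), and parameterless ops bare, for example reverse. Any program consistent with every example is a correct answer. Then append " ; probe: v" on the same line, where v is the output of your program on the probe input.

dedupe_adjacent | caesar(14) ; probe: "rqtrj"

Check, running the answer program on each example:
  "uvvhxu" -> "uvhxu" -> "ijvli"
  "awuptslcqjgy" -> "awuptslcqjgy" -> "okidhgzqexum"
  "duwqvjopszif" -> "duwqvjopszif" -> "rikejxcdgnwt"
  probe: "dcfdv" -> "dcfdv" -> "rqtrj"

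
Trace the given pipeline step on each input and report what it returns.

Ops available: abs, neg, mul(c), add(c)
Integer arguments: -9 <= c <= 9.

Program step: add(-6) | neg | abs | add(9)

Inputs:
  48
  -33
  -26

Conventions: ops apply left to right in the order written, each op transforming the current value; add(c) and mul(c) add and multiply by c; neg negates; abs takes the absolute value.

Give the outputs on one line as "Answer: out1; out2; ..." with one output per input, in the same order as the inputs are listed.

Execution, op by op:
  48 -> 42 -> -42 -> 42 -> 51
  -33 -> -39 -> 39 -> 39 -> 48
  -26 -> -32 -> 32 -> 32 -> 41

51; 48; 41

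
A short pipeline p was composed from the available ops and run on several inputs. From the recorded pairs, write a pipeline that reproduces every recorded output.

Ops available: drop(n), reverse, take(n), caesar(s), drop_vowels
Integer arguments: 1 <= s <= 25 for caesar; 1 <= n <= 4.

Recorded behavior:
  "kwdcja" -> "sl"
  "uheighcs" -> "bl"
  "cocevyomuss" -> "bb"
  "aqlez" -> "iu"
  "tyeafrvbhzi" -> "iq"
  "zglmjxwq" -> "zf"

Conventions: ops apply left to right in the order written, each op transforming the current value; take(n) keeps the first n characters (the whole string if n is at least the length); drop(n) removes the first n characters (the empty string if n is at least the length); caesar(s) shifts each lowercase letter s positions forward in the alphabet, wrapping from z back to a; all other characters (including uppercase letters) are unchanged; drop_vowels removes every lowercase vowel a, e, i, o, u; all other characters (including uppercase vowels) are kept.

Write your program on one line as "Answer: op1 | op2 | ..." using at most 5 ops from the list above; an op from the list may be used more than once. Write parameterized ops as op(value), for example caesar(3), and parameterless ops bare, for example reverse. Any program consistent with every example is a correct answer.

drop_vowels | caesar(25) | reverse | take(2) | caesar(10)

Check, running the answer program on each example:
  "kwdcja" -> "kwdcj" -> "jvcbi" -> "ibcvj" -> "ib" -> "sl"
  "uheighcs" -> "hghcs" -> "gfgbr" -> "rbgfg" -> "rb" -> "bl"
  "cocevyomuss" -> "ccvymss" -> "bbuxlrr" -> "rrlxubb" -> "rr" -> "bb"
  "aqlez" -> "qlz" -> "pky" -> "ykp" -> "yk" -> "iu"
  "tyeafrvbhzi" -> "tyfrvbhz" -> "sxequagy" -> "ygauqexs" -> "yg" -> "iq"
  "zglmjxwq" -> "zglmjxwq" -> "yfkliwvp" -> "pvwilkfy" -> "pv" -> "zf"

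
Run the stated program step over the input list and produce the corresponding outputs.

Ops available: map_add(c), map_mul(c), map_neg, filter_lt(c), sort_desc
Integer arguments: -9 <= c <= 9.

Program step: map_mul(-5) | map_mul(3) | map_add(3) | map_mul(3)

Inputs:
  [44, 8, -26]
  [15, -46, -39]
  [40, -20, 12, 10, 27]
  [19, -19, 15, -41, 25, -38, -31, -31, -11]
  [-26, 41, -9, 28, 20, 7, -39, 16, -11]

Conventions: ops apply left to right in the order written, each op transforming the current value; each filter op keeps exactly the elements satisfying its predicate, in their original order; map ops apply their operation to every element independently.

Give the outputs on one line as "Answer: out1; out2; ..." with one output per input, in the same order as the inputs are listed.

[-1971, -351, 1179]; [-666, 2079, 1764]; [-1791, 909, -531, -441, -1206]; [-846, 864, -666, 1854, -1116, 1719, 1404, 1404, 504]; [1179, -1836, 414, -1251, -891, -306, 1764, -711, 504]

Execution, op by op:
  [44, 8, -26] -> [-220, -40, 130] -> [-660, -120, 390] -> [-657, -117, 393] -> [-1971, -351, 1179]
  [15, -46, -39] -> [-75, 230, 195] -> [-225, 690, 585] -> [-222, 693, 588] -> [-666, 2079, 1764]
  [40, -20, 12, 10, 27] -> [-200, 100, -60, -50, -135] -> [-600, 300, -180, -150, -405] -> [-597, 303, -177, -147, -402] -> [-1791, 909, -531, -441, -1206]
  [19, -19, 15, -41, 25, -38, -31, -31, -11] -> [-95, 95, -75, 205, -125, 190, 155, 155, 55] -> [-285, 285, -225, 615, -375, 570, 465, 465, 165] -> [-282, 288, -222, 618, -372, 573, 468, 468, 168] -> [-846, 864, -666, 1854, -1116, 1719, 1404, 1404, 504]
  [-26, 41, -9, 28, 20, 7, -39, 16, -11] -> [130, -205, 45, -140, -100, -35, 195, -80, 55] -> [390, -615, 135, -420, -300, -105, 585, -240, 165] -> [393, -612, 138, -417, -297, -102, 588, -237, 168] -> [1179, -1836, 414, -1251, -891, -306, 1764, -711, 504]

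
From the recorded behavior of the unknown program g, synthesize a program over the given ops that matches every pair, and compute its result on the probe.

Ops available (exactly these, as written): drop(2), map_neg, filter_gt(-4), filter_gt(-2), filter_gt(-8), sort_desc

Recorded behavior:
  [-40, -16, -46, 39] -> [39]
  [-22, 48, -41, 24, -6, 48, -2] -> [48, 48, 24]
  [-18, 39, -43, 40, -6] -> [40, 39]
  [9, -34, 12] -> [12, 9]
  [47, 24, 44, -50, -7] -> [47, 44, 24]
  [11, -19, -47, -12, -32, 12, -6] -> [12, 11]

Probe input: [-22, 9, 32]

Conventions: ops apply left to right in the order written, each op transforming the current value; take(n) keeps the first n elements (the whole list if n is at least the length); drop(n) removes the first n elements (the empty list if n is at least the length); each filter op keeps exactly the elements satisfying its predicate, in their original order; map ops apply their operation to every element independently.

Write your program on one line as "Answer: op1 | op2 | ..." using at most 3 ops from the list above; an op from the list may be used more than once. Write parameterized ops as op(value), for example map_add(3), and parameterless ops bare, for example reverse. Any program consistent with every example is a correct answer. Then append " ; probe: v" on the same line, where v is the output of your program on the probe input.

filter_gt(-2) | sort_desc ; probe: [32, 9]

Check, running the answer program on each example:
  [-40, -16, -46, 39] -> [39] -> [39]
  [-22, 48, -41, 24, -6, 48, -2] -> [48, 24, 48] -> [48, 48, 24]
  [-18, 39, -43, 40, -6] -> [39, 40] -> [40, 39]
  [9, -34, 12] -> [9, 12] -> [12, 9]
  [47, 24, 44, -50, -7] -> [47, 24, 44] -> [47, 44, 24]
  [11, -19, -47, -12, -32, 12, -6] -> [11, 12] -> [12, 11]
  probe: [-22, 9, 32] -> [9, 32] -> [32, 9]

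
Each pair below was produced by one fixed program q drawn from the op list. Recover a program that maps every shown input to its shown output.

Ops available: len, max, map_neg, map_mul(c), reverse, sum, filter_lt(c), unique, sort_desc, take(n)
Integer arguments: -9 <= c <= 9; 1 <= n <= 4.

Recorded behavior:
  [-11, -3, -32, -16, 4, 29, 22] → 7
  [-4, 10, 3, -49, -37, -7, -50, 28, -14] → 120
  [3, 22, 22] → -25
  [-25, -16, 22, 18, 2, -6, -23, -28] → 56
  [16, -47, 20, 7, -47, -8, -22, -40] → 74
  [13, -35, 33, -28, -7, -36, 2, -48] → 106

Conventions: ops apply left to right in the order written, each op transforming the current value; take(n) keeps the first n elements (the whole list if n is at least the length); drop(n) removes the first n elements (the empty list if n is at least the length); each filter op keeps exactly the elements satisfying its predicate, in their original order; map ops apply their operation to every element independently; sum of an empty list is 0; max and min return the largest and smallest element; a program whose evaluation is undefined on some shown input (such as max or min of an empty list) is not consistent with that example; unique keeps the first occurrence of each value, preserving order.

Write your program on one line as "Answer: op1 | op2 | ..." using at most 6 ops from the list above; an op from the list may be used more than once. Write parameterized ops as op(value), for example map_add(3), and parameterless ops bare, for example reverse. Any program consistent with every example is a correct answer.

sort_desc | map_neg | reverse | unique | sum

Check, running the answer program on each example:
  [-11, -3, -32, -16, 4, 29, 22] -> [29, 22, 4, -3, -11, -16, -32] -> [-29, -22, -4, 3, 11, 16, 32] -> [32, 16, 11, 3, -4, -22, -29] -> [32, 16, 11, 3, -4, -22, -29] -> 7
  [-4, 10, 3, -49, -37, -7, -50, 28, -14] -> [28, 10, 3, -4, -7, -14, -37, -49, -50] -> [-28, -10, -3, 4, 7, 14, 37, 49, 50] -> [50, 49, 37, 14, 7, 4, -3, -10, -28] -> [50, 49, 37, 14, 7, 4, -3, -10, -28] -> 120
  [3, 22, 22] -> [22, 22, 3] -> [-22, -22, -3] -> [-3, -22, -22] -> [-3, -22] -> -25
  [-25, -16, 22, 18, 2, -6, -23, -28] -> [22, 18, 2, -6, -16, -23, -25, -28] -> [-22, -18, -2, 6, 16, 23, 25, 28] -> [28, 25, 23, 16, 6, -2, -18, -22] -> [28, 25, 23, 16, 6, -2, -18, -22] -> 56
  [16, -47, 20, 7, -47, -8, -22, -40] -> [20, 16, 7, -8, -22, -40, -47, -47] -> [-20, -16, -7, 8, 22, 40, 47, 47] -> [47, 47, 40, 22, 8, -7, -16, -20] -> [47, 40, 22, 8, -7, -16, -20] -> 74
  [13, -35, 33, -28, -7, -36, 2, -48] -> [33, 13, 2, -7, -28, -35, -36, -48] -> [-33, -13, -2, 7, 28, 35, 36, 48] -> [48, 36, 35, 28, 7, -2, -13, -33] -> [48, 36, 35, 28, 7, -2, -13, -33] -> 106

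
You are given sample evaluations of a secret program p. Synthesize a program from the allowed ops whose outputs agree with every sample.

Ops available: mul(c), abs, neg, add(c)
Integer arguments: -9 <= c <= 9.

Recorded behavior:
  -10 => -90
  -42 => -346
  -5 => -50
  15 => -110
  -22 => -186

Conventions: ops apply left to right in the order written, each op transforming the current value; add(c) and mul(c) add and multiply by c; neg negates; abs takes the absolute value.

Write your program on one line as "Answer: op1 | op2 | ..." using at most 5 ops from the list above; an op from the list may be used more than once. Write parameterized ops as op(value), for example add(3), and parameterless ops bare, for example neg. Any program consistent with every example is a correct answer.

mul(-4) | add(5) | abs | neg | mul(2)

Check, running the answer program on each example:
  -10 -> 40 -> 45 -> 45 -> -45 -> -90
  -42 -> 168 -> 173 -> 173 -> -173 -> -346
  -5 -> 20 -> 25 -> 25 -> -25 -> -50
  15 -> -60 -> -55 -> 55 -> -55 -> -110
  -22 -> 88 -> 93 -> 93 -> -93 -> -186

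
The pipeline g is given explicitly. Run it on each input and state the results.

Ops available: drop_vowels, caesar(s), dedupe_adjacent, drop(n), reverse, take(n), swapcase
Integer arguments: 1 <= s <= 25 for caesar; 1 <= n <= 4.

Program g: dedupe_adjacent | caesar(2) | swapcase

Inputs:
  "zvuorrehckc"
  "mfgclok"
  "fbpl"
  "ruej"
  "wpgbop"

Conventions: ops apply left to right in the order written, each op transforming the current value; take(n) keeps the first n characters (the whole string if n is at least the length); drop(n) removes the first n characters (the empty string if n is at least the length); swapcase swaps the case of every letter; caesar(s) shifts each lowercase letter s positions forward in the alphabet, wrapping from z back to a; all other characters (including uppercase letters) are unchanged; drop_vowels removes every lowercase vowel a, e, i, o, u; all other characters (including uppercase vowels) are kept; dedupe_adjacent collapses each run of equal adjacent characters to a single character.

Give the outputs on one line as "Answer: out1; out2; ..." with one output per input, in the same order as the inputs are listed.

"BXWQTGJEME"; "OHIENQM"; "HDRN"; "TWGL"; "YRIDQR"

Execution, op by op:
  "zvuorrehckc" -> "zvuorehckc" -> "bxwqtgjeme" -> "BXWQTGJEME"
  "mfgclok" -> "mfgclok" -> "ohienqm" -> "OHIENQM"
  "fbpl" -> "fbpl" -> "hdrn" -> "HDRN"
  "ruej" -> "ruej" -> "twgl" -> "TWGL"
  "wpgbop" -> "wpgbop" -> "yridqr" -> "YRIDQR"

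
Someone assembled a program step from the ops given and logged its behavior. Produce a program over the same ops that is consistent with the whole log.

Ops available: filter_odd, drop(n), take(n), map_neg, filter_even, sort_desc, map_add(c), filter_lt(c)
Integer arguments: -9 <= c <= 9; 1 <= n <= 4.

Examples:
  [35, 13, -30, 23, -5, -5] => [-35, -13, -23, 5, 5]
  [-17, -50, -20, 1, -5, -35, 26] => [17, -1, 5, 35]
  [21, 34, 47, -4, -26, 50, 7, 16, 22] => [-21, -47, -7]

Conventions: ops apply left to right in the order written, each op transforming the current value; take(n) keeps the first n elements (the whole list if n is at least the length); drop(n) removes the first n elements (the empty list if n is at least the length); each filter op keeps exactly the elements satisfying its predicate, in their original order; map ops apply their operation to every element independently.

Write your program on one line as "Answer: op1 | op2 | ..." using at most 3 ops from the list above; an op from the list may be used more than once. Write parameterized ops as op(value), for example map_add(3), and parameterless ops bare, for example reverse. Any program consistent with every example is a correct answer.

map_neg | filter_odd

Check, running the answer program on each example:
  [35, 13, -30, 23, -5, -5] -> [-35, -13, 30, -23, 5, 5] -> [-35, -13, -23, 5, 5]
  [-17, -50, -20, 1, -5, -35, 26] -> [17, 50, 20, -1, 5, 35, -26] -> [17, -1, 5, 35]
  [21, 34, 47, -4, -26, 50, 7, 16, 22] -> [-21, -34, -47, 4, 26, -50, -7, -16, -22] -> [-21, -47, -7]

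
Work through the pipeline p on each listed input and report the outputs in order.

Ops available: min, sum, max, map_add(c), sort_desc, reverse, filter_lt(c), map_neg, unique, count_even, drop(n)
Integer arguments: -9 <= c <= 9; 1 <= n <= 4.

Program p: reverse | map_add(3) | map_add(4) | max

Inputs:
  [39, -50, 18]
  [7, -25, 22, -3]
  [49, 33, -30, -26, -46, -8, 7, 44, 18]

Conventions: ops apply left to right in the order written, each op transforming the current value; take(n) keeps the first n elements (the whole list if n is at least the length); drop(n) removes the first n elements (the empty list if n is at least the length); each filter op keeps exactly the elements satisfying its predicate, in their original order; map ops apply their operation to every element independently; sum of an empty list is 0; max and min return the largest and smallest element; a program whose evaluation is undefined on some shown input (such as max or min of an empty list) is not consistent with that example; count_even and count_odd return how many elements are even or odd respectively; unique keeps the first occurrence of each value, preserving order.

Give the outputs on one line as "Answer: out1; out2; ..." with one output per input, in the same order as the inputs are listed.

Execution, op by op:
  [39, -50, 18] -> [18, -50, 39] -> [21, -47, 42] -> [25, -43, 46] -> 46
  [7, -25, 22, -3] -> [-3, 22, -25, 7] -> [0, 25, -22, 10] -> [4, 29, -18, 14] -> 29
  [49, 33, -30, -26, -46, -8, 7, 44, 18] -> [18, 44, 7, -8, -46, -26, -30, 33, 49] -> [21, 47, 10, -5, -43, -23, -27, 36, 52] -> [25, 51, 14, -1, -39, -19, -23, 40, 56] -> 56

46; 29; 56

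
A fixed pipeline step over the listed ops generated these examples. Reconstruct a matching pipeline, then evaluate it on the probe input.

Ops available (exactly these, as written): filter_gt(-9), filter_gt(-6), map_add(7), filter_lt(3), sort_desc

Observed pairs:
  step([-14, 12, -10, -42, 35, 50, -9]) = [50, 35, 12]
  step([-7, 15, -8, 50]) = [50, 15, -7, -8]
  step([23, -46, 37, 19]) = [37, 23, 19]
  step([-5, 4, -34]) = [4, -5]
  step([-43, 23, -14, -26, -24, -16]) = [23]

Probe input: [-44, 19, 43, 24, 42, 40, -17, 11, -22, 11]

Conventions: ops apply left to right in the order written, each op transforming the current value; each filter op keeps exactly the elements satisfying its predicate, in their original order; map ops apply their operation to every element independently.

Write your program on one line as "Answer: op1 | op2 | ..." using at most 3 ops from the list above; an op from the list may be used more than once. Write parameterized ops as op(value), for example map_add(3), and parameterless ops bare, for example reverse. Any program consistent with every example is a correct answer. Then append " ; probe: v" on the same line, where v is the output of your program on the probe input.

sort_desc | filter_gt(-9) ; probe: [43, 42, 40, 24, 19, 11, 11]

Check, running the answer program on each example:
  [-14, 12, -10, -42, 35, 50, -9] -> [50, 35, 12, -9, -10, -14, -42] -> [50, 35, 12]
  [-7, 15, -8, 50] -> [50, 15, -7, -8] -> [50, 15, -7, -8]
  [23, -46, 37, 19] -> [37, 23, 19, -46] -> [37, 23, 19]
  [-5, 4, -34] -> [4, -5, -34] -> [4, -5]
  [-43, 23, -14, -26, -24, -16] -> [23, -14, -16, -24, -26, -43] -> [23]
  probe: [-44, 19, 43, 24, 42, 40, -17, 11, -22, 11] -> [43, 42, 40, 24, 19, 11, 11, -17, -22, -44] -> [43, 42, 40, 24, 19, 11, 11]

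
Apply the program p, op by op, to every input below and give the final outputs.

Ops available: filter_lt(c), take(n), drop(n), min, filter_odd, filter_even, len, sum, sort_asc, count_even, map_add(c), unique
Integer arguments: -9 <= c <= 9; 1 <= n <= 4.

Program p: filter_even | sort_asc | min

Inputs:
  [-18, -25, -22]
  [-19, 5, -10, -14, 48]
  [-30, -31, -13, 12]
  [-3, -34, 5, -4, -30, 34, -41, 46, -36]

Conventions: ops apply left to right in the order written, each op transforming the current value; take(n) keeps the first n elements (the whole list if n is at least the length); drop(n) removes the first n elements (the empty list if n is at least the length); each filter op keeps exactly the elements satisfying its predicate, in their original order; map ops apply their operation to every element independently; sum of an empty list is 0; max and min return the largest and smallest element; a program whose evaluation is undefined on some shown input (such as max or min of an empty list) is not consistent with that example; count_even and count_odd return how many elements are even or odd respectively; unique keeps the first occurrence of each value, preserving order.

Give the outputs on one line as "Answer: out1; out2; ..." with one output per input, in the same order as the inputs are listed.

-22; -14; -30; -36

Execution, op by op:
  [-18, -25, -22] -> [-18, -22] -> [-22, -18] -> -22
  [-19, 5, -10, -14, 48] -> [-10, -14, 48] -> [-14, -10, 48] -> -14
  [-30, -31, -13, 12] -> [-30, 12] -> [-30, 12] -> -30
  [-3, -34, 5, -4, -30, 34, -41, 46, -36] -> [-34, -4, -30, 34, 46, -36] -> [-36, -34, -30, -4, 34, 46] -> -36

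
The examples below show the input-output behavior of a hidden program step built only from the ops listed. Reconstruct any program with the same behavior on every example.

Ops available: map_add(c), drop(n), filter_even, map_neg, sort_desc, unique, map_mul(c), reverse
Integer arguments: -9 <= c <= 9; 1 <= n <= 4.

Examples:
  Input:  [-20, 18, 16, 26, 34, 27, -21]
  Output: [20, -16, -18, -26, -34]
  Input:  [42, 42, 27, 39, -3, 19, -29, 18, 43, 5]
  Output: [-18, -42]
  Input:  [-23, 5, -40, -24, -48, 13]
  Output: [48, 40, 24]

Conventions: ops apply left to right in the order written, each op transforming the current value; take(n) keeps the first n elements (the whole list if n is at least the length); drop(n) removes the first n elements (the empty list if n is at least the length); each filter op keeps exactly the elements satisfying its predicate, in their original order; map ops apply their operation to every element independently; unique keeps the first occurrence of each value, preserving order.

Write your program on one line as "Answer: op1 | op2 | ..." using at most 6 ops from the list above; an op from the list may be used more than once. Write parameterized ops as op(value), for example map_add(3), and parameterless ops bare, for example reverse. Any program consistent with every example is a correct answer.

unique | sort_desc | filter_even | map_neg | sort_desc

Check, running the answer program on each example:
  [-20, 18, 16, 26, 34, 27, -21] -> [-20, 18, 16, 26, 34, 27, -21] -> [34, 27, 26, 18, 16, -20, -21] -> [34, 26, 18, 16, -20] -> [-34, -26, -18, -16, 20] -> [20, -16, -18, -26, -34]
  [42, 42, 27, 39, -3, 19, -29, 18, 43, 5] -> [42, 27, 39, -3, 19, -29, 18, 43, 5] -> [43, 42, 39, 27, 19, 18, 5, -3, -29] -> [42, 18] -> [-42, -18] -> [-18, -42]
  [-23, 5, -40, -24, -48, 13] -> [-23, 5, -40, -24, -48, 13] -> [13, 5, -23, -24, -40, -48] -> [-24, -40, -48] -> [24, 40, 48] -> [48, 40, 24]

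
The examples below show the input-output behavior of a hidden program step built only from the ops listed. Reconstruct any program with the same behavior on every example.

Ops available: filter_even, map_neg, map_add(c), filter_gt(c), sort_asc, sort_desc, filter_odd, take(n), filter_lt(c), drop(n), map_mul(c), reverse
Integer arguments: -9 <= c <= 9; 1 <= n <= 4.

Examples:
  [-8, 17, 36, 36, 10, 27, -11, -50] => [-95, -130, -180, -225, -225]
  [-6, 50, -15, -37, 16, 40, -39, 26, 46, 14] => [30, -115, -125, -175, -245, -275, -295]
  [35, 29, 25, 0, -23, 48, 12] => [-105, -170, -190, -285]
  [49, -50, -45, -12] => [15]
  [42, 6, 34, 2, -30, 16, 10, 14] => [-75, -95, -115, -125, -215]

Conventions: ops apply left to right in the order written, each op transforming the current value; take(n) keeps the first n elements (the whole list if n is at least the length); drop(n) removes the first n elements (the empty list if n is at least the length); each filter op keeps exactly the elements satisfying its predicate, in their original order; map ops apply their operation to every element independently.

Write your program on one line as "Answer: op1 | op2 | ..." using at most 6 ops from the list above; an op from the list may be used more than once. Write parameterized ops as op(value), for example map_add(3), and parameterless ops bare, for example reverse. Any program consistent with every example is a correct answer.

drop(1) | sort_asc | map_add(9) | drop(2) | map_mul(-5)

Check, running the answer program on each example:
  [-8, 17, 36, 36, 10, 27, -11, -50] -> [17, 36, 36, 10, 27, -11, -50] -> [-50, -11, 10, 17, 27, 36, 36] -> [-41, -2, 19, 26, 36, 45, 45] -> [19, 26, 36, 45, 45] -> [-95, -130, -180, -225, -225]
  [-6, 50, -15, -37, 16, 40, -39, 26, 46, 14] -> [50, -15, -37, 16, 40, -39, 26, 46, 14] -> [-39, -37, -15, 14, 16, 26, 40, 46, 50] -> [-30, -28, -6, 23, 25, 35, 49, 55, 59] -> [-6, 23, 25, 35, 49, 55, 59] -> [30, -115, -125, -175, -245, -275, -295]
  [35, 29, 25, 0, -23, 48, 12] -> [29, 25, 0, -23, 48, 12] -> [-23, 0, 12, 25, 29, 48] -> [-14, 9, 21, 34, 38, 57] -> [21, 34, 38, 57] -> [-105, -170, -190, -285]
  [49, -50, -45, -12] -> [-50, -45, -12] -> [-50, -45, -12] -> [-41, -36, -3] -> [-3] -> [15]
  [42, 6, 34, 2, -30, 16, 10, 14] -> [6, 34, 2, -30, 16, 10, 14] -> [-30, 2, 6, 10, 14, 16, 34] -> [-21, 11, 15, 19, 23, 25, 43] -> [15, 19, 23, 25, 43] -> [-75, -95, -115, -125, -215]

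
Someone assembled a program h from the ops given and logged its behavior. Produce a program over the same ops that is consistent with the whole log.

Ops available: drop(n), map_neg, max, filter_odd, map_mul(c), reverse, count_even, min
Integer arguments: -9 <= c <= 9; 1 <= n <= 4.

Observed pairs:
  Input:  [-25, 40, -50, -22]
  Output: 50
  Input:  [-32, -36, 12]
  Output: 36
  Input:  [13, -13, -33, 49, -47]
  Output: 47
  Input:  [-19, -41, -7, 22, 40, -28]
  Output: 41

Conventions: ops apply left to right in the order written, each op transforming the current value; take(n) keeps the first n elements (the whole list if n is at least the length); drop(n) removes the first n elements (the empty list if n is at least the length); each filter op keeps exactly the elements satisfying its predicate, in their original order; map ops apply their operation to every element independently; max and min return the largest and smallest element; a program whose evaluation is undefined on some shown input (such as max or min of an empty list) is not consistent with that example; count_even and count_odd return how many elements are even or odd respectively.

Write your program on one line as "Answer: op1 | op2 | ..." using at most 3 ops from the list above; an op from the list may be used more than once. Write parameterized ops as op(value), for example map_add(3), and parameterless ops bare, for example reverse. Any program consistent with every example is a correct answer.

map_neg | max

Check, running the answer program on each example:
  [-25, 40, -50, -22] -> [25, -40, 50, 22] -> 50
  [-32, -36, 12] -> [32, 36, -12] -> 36
  [13, -13, -33, 49, -47] -> [-13, 13, 33, -49, 47] -> 47
  [-19, -41, -7, 22, 40, -28] -> [19, 41, 7, -22, -40, 28] -> 41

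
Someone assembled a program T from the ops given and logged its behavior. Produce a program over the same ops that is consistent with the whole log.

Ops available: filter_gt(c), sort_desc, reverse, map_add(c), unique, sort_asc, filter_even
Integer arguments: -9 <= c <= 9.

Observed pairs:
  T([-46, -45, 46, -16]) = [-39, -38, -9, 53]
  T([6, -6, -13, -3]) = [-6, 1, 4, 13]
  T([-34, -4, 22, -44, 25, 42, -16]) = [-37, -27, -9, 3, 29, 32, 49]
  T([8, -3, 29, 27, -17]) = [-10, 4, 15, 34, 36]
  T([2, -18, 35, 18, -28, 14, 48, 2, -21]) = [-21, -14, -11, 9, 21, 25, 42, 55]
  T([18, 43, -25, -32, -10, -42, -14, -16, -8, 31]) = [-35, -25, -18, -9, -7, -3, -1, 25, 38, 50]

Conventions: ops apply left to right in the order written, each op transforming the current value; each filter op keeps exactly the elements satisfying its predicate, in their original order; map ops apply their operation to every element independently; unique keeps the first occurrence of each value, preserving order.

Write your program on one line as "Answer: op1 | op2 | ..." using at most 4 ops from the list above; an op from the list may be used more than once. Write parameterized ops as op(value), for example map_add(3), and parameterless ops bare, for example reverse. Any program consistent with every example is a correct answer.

unique | reverse | map_add(7) | sort_asc

Check, running the answer program on each example:
  [-46, -45, 46, -16] -> [-46, -45, 46, -16] -> [-16, 46, -45, -46] -> [-9, 53, -38, -39] -> [-39, -38, -9, 53]
  [6, -6, -13, -3] -> [6, -6, -13, -3] -> [-3, -13, -6, 6] -> [4, -6, 1, 13] -> [-6, 1, 4, 13]
  [-34, -4, 22, -44, 25, 42, -16] -> [-34, -4, 22, -44, 25, 42, -16] -> [-16, 42, 25, -44, 22, -4, -34] -> [-9, 49, 32, -37, 29, 3, -27] -> [-37, -27, -9, 3, 29, 32, 49]
  [8, -3, 29, 27, -17] -> [8, -3, 29, 27, -17] -> [-17, 27, 29, -3, 8] -> [-10, 34, 36, 4, 15] -> [-10, 4, 15, 34, 36]
  [2, -18, 35, 18, -28, 14, 48, 2, -21] -> [2, -18, 35, 18, -28, 14, 48, -21] -> [-21, 48, 14, -28, 18, 35, -18, 2] -> [-14, 55, 21, -21, 25, 42, -11, 9] -> [-21, -14, -11, 9, 21, 25, 42, 55]
  [18, 43, -25, -32, -10, -42, -14, -16, -8, 31] -> [18, 43, -25, -32, -10, -42, -14, -16, -8, 31] -> [31, -8, -16, -14, -42, -10, -32, -25, 43, 18] -> [38, -1, -9, -7, -35, -3, -25, -18, 50, 25] -> [-35, -25, -18, -9, -7, -3, -1, 25, 38, 50]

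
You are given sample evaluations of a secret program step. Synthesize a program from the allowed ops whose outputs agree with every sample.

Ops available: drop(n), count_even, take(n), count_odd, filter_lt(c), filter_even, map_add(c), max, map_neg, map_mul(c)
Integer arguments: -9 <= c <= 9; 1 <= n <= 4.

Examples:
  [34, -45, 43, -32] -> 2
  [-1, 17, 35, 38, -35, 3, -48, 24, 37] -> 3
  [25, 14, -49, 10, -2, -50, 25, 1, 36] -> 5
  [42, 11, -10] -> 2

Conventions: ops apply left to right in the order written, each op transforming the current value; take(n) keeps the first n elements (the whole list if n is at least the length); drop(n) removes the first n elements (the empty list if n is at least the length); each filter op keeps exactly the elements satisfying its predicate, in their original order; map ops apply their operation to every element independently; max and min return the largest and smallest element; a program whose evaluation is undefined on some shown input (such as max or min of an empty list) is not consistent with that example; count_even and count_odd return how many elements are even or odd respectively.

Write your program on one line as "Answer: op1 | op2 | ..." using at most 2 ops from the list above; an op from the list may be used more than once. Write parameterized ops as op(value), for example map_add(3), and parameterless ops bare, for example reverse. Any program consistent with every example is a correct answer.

map_add(5) | count_odd

Check, running the answer program on each example:
  [34, -45, 43, -32] -> [39, -40, 48, -27] -> 2
  [-1, 17, 35, 38, -35, 3, -48, 24, 37] -> [4, 22, 40, 43, -30, 8, -43, 29, 42] -> 3
  [25, 14, -49, 10, -2, -50, 25, 1, 36] -> [30, 19, -44, 15, 3, -45, 30, 6, 41] -> 5
  [42, 11, -10] -> [47, 16, -5] -> 2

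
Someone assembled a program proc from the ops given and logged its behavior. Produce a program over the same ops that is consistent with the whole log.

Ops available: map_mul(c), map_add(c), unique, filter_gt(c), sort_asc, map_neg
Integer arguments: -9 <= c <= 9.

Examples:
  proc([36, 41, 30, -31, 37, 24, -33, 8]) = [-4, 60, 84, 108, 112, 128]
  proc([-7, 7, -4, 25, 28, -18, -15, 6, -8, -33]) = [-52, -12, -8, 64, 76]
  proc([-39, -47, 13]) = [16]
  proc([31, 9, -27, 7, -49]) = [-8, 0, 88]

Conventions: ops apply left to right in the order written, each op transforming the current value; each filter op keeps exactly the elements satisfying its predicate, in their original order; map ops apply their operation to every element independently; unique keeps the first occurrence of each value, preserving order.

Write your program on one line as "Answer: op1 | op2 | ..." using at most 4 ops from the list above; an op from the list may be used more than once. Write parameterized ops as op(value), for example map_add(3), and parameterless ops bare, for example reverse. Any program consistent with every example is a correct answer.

filter_gt(-5) | map_add(-9) | sort_asc | map_mul(4)

Check, running the answer program on each example:
  [36, 41, 30, -31, 37, 24, -33, 8] -> [36, 41, 30, 37, 24, 8] -> [27, 32, 21, 28, 15, -1] -> [-1, 15, 21, 27, 28, 32] -> [-4, 60, 84, 108, 112, 128]
  [-7, 7, -4, 25, 28, -18, -15, 6, -8, -33] -> [7, -4, 25, 28, 6] -> [-2, -13, 16, 19, -3] -> [-13, -3, -2, 16, 19] -> [-52, -12, -8, 64, 76]
  [-39, -47, 13] -> [13] -> [4] -> [4] -> [16]
  [31, 9, -27, 7, -49] -> [31, 9, 7] -> [22, 0, -2] -> [-2, 0, 22] -> [-8, 0, 88]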